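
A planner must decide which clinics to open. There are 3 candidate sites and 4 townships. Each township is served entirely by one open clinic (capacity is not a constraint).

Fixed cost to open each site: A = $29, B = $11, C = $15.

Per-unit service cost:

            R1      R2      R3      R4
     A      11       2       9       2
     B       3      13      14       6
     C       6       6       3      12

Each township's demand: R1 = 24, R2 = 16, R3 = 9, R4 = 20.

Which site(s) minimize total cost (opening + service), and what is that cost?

Open A, B and C; minimum total cost 226.

For any fixed open set, each township goes to its cheapest open site; total = fixed + service.
{A, B, C}: R1→B 3·24=72, R2→A 2·16=32, R3→C 3·9=27, R4→A 2·20=40. Service 171; fixed 55; total 226.
{A, B}: service 225 + fixed 40 = 265
{A, C}: R1→C 6·24=144, R2→A 2·16=32, R3→C 3·9=27, R4→A 2·20=40. Service 243; fixed 44; total 287.
{B}: R1→B 3·24=72, R2→B 13·16=208, R3→B 14·9=126, R4→B 6·20=120. Service 526; fixed 11; total 537.
No other subset beats 226.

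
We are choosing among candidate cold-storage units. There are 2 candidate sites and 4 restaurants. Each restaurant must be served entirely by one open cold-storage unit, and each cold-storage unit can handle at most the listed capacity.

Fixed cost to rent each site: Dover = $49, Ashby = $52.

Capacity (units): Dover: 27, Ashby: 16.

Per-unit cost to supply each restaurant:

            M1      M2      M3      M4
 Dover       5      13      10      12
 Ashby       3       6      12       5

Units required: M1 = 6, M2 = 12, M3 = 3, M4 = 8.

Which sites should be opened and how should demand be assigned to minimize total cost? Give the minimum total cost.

Open {Dover, Ashby}: M1→Dover 5·6=30, M2→Ashby 6·12=72, M3→Dover 10·3=30, M4→Dover 12·8=96.
Loads: Dover carries 17/27, Ashby carries 12/16. Service 228; fixed 101; total 329.
Next best feasible plan costs 335.

Minimum total cost: 329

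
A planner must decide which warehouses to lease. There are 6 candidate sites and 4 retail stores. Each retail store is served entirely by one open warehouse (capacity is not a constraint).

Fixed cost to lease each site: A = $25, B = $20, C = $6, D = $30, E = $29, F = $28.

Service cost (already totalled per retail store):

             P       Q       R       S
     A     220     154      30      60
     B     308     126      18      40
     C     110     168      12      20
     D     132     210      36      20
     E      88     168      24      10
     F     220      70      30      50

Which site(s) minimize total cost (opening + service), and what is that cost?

Open C, E and F; minimum total cost 243.

For any fixed open set, each retail store goes to its cheapest open site; total = fixed + service.
{C, E, F}: P→E 88, Q→F 70, R→C 12, S→E 10. Service 180; fixed 63; total 243.
{C, F}: P→C 110, Q→F 70, R→C 12, S→C 20. Service 212; fixed 34; total 246.
{E, F}: service 192 + fixed 57 = 249
{A, B, C, D, E, F}: P→E 88, Q→F 70, R→C 12, S→E 10. Service 180; fixed 138; total 318.
No other subset beats 243.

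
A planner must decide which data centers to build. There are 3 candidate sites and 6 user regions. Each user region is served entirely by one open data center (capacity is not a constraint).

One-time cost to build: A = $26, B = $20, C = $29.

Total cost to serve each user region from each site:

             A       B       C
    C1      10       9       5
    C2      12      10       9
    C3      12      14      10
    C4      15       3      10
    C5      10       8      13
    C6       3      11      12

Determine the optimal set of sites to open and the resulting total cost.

For any fixed open set, each user region goes to its cheapest open site; total = fixed + service.
{B}: C1→B 9, C2→B 10, C3→B 14, C4→B 3, C5→B 8, C6→B 11. Service 55; fixed 20; total 75.
{A}: service 62 + fixed 26 = 88
{C}: service 59 + fixed 29 = 88
{A, B, C}: C1→C 5, C2→C 9, C3→C 10, C4→B 3, C5→B 8, C6→A 3. Service 38; fixed 75; total 113.
No other subset beats 75.

Open B only; minimum total cost 75.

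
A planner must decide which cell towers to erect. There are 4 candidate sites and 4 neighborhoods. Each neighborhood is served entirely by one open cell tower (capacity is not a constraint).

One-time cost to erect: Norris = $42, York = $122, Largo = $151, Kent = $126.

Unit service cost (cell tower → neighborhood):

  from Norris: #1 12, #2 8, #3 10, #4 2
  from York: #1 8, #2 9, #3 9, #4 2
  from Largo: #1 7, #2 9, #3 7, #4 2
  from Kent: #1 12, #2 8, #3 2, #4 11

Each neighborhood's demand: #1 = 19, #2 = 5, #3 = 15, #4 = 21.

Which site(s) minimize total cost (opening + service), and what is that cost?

For any fixed open set, each neighborhood goes to its cheapest open site; total = fixed + service.
{Largo}: #1→Largo 7·19=133, #2→Largo 9·5=45, #3→Largo 7·15=105, #4→Largo 2·21=42. Service 325; fixed 151; total 476.
{York}: service 374 + fixed 122 = 496
{Norris}: service 460 + fixed 42 = 502
{Norris, York, Largo, Kent}: service 245 + fixed 441 = 686
No other subset beats 476.

Open Largo only; minimum total cost 476.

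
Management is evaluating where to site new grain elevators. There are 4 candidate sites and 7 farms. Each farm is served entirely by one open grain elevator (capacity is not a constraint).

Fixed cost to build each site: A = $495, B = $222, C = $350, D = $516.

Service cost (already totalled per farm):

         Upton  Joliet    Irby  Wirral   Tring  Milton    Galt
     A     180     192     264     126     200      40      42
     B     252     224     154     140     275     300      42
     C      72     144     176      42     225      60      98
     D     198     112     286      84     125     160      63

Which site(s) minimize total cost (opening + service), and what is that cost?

For any fixed open set, each farm goes to its cheapest open site; total = fixed + service.
{C}: Upton→C 72, Joliet→C 144, Irby→C 176, Wirral→C 42, Tring→C 225, Milton→C 60, Galt→C 98. Service 817; fixed 350; total 1167.
{B, C}: service 739 + fixed 572 = 1311
{C, D}: service 650 + fixed 866 = 1516
{A, B, C, D}: service 587 + fixed 1583 = 2170
No other subset beats 1167.

Open C only; minimum total cost 1167.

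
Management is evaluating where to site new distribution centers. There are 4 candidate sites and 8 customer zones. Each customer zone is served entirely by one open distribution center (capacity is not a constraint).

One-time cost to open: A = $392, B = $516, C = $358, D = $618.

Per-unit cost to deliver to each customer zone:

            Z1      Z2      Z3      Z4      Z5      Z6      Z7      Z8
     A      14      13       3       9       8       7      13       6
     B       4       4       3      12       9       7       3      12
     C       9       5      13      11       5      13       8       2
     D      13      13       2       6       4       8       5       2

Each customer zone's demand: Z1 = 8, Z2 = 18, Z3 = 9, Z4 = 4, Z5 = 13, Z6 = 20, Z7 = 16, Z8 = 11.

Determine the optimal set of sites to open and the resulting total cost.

Open B only; minimum total cost 1132.

For any fixed open set, each customer zone goes to its cheapest open site; total = fixed + service.
{B}: Z1→B 4·8=32, Z2→B 4·18=72, Z3→B 3·9=27, Z4→B 12·4=48, Z5→B 9·13=117, Z6→B 7·20=140, Z7→B 3·16=48, Z8→B 12·11=132. Service 616; fixed 516; total 1132.
{C}: Z1→C 9·8=72, Z2→C 5·18=90, Z3→C 13·9=117, Z4→C 11·4=44, Z5→C 5·13=65, Z6→C 13·20=260, Z7→C 8·16=128, Z8→C 2·11=22. Service 798; fixed 358; total 1156.
{D}: Z1→D 13·8=104, Z2→D 13·18=234, Z3→D 2·9=18, Z4→D 6·4=24, Z5→D 4·13=52, Z6→D 8·20=160, Z7→D 5·16=80, Z8→D 2·11=22. Service 694; fixed 618; total 1312.
{A, B, C, D}: service 408 + fixed 1884 = 2292
No other subset beats 1132.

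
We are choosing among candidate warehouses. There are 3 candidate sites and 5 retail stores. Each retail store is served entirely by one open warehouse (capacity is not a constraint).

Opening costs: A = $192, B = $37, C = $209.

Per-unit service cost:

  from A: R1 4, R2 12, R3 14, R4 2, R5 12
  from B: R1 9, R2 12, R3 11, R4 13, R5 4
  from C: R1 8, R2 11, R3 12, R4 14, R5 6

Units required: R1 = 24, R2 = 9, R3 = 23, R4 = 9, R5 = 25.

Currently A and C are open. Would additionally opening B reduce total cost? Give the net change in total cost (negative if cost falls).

Yes — net change −36 (cost falls by 36).

Current service cost with {A, C}: 639.
Adding B: each retail store re-picks its cheapest; new service cost 566, saving 73.
Extra fixed cost: 37. Net change = 37 − 73 = -36.
(Totals: 1040 → 1004.)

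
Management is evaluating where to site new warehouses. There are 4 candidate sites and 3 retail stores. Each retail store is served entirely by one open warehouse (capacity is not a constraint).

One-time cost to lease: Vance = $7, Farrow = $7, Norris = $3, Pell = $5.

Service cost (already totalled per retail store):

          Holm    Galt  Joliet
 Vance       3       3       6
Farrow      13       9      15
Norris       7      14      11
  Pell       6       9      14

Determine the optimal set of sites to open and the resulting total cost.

For any fixed open set, each retail store goes to its cheapest open site; total = fixed + service.
{Vance}: Holm→Vance 3, Galt→Vance 3, Joliet→Vance 6. Service 12; fixed 7; total 19.
{Vance, Norris}: Holm→Vance 3, Galt→Vance 3, Joliet→Vance 6. Service 12; fixed 10; total 22.
{Vance, Pell}: service 12 + fixed 12 = 24
{Vance, Farrow, Norris, Pell}: service 12 + fixed 22 = 34
(All 15 nonempty subsets were checked; Vance only is lowest.)

Open Vance only; minimum total cost 19.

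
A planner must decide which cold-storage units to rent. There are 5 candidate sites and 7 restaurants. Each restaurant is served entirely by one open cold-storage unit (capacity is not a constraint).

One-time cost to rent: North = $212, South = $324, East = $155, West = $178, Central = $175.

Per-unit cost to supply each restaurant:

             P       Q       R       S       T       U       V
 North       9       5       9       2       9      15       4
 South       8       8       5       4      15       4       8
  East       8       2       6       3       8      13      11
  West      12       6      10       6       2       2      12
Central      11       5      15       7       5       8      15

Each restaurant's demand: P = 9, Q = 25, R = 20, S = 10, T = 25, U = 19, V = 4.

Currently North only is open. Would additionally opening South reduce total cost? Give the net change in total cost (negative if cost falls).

No — net change +26 (cost rises by 26).

Current service cost with {North}: 932.
Adding South: each restaurant re-picks its cheapest; new service cost 634, saving 298.
Extra fixed cost: 324. Net change = 324 − 298 = 26.
(Totals: 1144 → 1170.)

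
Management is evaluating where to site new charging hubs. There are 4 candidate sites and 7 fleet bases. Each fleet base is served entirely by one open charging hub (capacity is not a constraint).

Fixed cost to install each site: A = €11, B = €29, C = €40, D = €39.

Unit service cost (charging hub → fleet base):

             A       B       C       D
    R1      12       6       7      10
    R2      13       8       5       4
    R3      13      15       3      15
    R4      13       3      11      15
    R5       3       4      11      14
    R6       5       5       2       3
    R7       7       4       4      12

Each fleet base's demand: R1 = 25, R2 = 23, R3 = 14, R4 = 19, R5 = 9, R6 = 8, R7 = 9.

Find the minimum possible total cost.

Minimum total cost: 521

For any fixed open set, each fleet base goes to its cheapest open site; total = fixed + service.
{B, C}: R1→B 6·25=150, R2→C 5·23=115, R3→C 3·14=42, R4→B 3·19=57, R5→B 4·9=36, R6→C 2·8=16, R7→B 4·9=36. Service 452; fixed 69; total 521.
{A, B, C}: service 443 + fixed 80 = 523
{B, C, D}: service 429 + fixed 108 = 537
{A, B, C, D}: service 420 + fixed 119 = 539
(All 15 nonempty subsets were checked; B and C is lowest.)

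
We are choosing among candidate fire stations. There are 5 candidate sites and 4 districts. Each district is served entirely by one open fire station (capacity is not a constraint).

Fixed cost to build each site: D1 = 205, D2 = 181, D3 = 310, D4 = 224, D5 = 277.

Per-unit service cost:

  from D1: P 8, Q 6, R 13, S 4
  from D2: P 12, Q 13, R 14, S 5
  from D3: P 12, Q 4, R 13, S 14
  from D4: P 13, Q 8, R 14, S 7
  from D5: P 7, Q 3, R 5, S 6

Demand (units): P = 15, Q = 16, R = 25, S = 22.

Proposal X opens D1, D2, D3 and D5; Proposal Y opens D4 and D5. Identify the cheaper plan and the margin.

Proposal X: {D1, D2, D3, D5}: P→D5 7·15=105, Q→D5 3·16=48, R→D5 5·25=125, S→D1 4·22=88. Service 366; fixed 973; total 1339.
Proposal Y: {D4, D5}: P→D5 7·15=105, Q→D5 3·16=48, R→D5 5·25=125, S→D5 6·22=132. Service 410; fixed 501; total 911.
Difference: |1339 − 911| = 428.

Proposal Y is cheaper by 428.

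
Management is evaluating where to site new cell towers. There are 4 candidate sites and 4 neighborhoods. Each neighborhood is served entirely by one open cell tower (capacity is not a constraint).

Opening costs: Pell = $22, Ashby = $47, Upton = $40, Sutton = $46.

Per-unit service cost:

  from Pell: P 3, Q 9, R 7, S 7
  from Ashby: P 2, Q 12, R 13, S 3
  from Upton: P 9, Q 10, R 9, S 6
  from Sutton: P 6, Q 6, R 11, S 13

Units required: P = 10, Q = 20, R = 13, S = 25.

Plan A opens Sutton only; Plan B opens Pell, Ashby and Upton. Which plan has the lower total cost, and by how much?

Plan A: {Sutton}: P→Sutton 6·10=60, Q→Sutton 6·20=120, R→Sutton 11·13=143, S→Sutton 13·25=325. Service 648; fixed 46; total 694.
Plan B: {Pell, Ashby, Upton}: P→Ashby 2·10=20, Q→Pell 9·20=180, R→Pell 7·13=91, S→Ashby 3·25=75. Service 366; fixed 109; total 475.
Difference: |694 − 475| = 219.

Plan B is cheaper by 219.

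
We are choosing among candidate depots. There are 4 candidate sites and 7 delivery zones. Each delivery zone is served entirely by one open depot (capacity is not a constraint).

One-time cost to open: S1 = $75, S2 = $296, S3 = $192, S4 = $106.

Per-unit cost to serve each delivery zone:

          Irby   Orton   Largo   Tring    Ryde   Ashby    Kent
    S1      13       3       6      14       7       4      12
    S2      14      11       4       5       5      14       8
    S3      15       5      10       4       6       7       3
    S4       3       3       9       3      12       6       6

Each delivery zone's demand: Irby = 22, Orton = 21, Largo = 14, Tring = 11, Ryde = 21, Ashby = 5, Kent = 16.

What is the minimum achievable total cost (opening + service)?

For any fixed open set, each delivery zone goes to its cheapest open site; total = fixed + service.
{S1, S4}: Irby→S4 3·22=66, Orton→S1 3·21=63, Largo→S1 6·14=84, Tring→S4 3·11=33, Ryde→S1 7·21=147, Ashby→S1 4·5=20, Kent→S4 6·16=96. Service 509; fixed 181; total 690.
{S4}: service 666 + fixed 106 = 772
{S3, S4}: service 492 + fixed 298 = 790
{S1, S2, S3, S4}: Irby→S4 3·22=66, Orton→S1 3·21=63, Largo→S2 4·14=56, Tring→S4 3·11=33, Ryde→S2 5·21=105, Ashby→S1 4·5=20, Kent→S3 3·16=48. Service 391; fixed 669; total 1060.
(All 15 nonempty subsets were checked; S1 and S4 is lowest.)

Minimum total cost: 690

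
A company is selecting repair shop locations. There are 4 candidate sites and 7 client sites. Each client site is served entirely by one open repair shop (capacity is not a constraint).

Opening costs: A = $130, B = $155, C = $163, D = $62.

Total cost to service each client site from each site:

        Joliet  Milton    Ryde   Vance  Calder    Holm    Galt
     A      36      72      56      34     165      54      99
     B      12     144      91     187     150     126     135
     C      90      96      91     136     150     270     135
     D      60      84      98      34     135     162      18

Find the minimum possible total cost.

Minimum total cost: 597

For any fixed open set, each client site goes to its cheapest open site; total = fixed + service.
{A, D}: Joliet→A 36, Milton→A 72, Ryde→A 56, Vance→A 34, Calder→D 135, Holm→A 54, Galt→D 18. Service 405; fixed 192; total 597.
{A}: Joliet→A 36, Milton→A 72, Ryde→A 56, Vance→A 34, Calder→A 165, Holm→A 54, Galt→A 99. Service 516; fixed 130; total 646.
{D}: service 591 + fixed 62 = 653
{A, B, C, D}: Joliet→B 12, Milton→A 72, Ryde→A 56, Vance→A 34, Calder→D 135, Holm→A 54, Galt→D 18. Service 381; fixed 510; total 891.
No other subset beats 597.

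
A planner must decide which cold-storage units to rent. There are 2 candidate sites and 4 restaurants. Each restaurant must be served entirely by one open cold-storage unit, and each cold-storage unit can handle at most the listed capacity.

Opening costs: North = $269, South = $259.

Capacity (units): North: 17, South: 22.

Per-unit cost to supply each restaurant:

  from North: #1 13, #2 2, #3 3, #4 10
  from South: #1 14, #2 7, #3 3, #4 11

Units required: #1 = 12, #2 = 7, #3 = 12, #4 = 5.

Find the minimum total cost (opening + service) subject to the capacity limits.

Minimum total cost: 819

Open {North, South}: #1→North 13·12=156, #2→South 7·7=49, #3→South 3·12=36, #4→North 10·5=50.
Loads: North carries 17/17, South carries 19/22. Service 291; fixed 528; total 819.
Next best feasible plan costs 831.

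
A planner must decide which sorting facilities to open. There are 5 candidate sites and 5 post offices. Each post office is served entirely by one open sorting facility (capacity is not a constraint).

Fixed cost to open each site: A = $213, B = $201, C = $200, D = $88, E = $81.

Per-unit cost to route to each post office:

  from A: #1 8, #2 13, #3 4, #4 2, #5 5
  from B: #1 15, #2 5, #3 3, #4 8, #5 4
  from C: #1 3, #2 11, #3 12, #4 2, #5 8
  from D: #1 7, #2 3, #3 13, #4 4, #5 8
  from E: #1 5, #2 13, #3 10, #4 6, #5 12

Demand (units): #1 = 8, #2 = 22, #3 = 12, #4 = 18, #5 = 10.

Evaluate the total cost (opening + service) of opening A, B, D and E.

Total cost: 801

Each post office is assigned to its cheapest site among the open ones.
{A, B, D, E}: #1→E 5·8=40, #2→D 3·22=66, #3→B 3·12=36, #4→A 2·18=36, #5→B 4·10=40. Service 218; fixed 583; total 801.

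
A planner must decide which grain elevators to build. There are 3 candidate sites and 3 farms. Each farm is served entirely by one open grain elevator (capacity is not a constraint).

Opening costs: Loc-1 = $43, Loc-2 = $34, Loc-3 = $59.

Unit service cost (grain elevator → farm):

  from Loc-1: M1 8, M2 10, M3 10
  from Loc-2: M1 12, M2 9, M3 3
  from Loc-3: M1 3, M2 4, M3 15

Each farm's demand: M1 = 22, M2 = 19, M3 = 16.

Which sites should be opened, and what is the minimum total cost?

Open Loc-2 and Loc-3; minimum total cost 283.

For any fixed open set, each farm goes to its cheapest open site; total = fixed + service.
{Loc-2, Loc-3}: M1→Loc-3 3·22=66, M2→Loc-3 4·19=76, M3→Loc-2 3·16=48. Service 190; fixed 93; total 283.
{Loc-1, Loc-2, Loc-3}: service 190 + fixed 136 = 326
{Loc-1, Loc-3}: M1→Loc-3 3·22=66, M2→Loc-3 4·19=76, M3→Loc-1 10·16=160. Service 302; fixed 102; total 404.
{Loc-2}: M1→Loc-2 12·22=264, M2→Loc-2 9·19=171, M3→Loc-2 3·16=48. Service 483; fixed 34; total 517.
No other subset beats 283.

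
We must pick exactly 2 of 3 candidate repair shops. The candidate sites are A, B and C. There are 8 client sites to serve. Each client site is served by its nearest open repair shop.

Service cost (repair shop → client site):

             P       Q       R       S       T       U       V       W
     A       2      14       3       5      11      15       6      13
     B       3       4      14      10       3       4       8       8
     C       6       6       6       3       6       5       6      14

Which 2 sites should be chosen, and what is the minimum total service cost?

With exactly 2 open, each client site uses its cheapest among the chosen.
{A, B}: P→A 2, Q→B 4, R→A 3, S→A 5, T→B 3, U→B 4, V→A 6, W→B 8. Service cost 35.
{B, C}: service cost 37
{A, C}: service cost 44
Among all 3 size-2 choices, {A, B} is lowest.

Choose A and B; total service cost 35.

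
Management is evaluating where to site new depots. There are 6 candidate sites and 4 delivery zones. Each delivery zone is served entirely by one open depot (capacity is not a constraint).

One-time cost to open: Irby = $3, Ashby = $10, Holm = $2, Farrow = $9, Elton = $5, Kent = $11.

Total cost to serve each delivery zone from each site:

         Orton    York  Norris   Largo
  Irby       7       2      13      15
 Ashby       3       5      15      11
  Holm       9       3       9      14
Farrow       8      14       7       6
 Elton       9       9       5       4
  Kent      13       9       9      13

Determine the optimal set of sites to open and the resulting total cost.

Open Irby and Elton; minimum total cost 26.

For any fixed open set, each delivery zone goes to its cheapest open site; total = fixed + service.
{Irby, Elton}: Orton→Irby 7, York→Irby 2, Norris→Elton 5, Largo→Elton 4. Service 18; fixed 8; total 26.
{Irby, Holm, Elton}: service 18 + fixed 10 = 28
{Holm, Elton}: service 21 + fixed 7 = 28
{Irby, Ashby, Holm, Farrow, Elton, Kent}: service 14 + fixed 40 = 54
No other subset beats 26.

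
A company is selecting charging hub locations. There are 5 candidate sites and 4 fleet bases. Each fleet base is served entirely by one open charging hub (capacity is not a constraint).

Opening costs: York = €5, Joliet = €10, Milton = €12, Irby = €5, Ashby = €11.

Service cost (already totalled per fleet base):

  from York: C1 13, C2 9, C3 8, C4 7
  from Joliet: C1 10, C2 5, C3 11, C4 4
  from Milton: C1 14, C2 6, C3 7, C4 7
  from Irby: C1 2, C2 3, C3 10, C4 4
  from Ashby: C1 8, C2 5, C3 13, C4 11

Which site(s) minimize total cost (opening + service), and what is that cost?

For any fixed open set, each fleet base goes to its cheapest open site; total = fixed + service.
{Irby}: C1→Irby 2, C2→Irby 3, C3→Irby 10, C4→Irby 4. Service 19; fixed 5; total 24.
{York, Irby}: service 17 + fixed 10 = 27
{Milton, Irby}: service 16 + fixed 17 = 33
{York, Joliet, Milton, Irby, Ashby}: service 16 + fixed 43 = 59
No other subset beats 24.

Open Irby only; minimum total cost 24.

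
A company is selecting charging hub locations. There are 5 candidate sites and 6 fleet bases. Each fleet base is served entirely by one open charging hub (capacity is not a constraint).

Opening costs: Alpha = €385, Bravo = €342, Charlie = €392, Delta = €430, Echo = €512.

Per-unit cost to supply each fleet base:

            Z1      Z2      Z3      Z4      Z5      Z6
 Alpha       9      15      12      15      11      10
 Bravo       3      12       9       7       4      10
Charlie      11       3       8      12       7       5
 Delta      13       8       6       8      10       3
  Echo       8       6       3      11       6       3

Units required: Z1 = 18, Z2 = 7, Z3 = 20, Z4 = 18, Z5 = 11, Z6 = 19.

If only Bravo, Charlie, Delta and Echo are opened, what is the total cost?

Total cost: 2038

Each fleet base is assigned to its cheapest site among the open ones.
{Bravo, Charlie, Delta, Echo}: Z1→Bravo 3·18=54, Z2→Charlie 3·7=21, Z3→Echo 3·20=60, Z4→Bravo 7·18=126, Z5→Bravo 4·11=44, Z6→Delta 3·19=57. Service 362; fixed 1676; total 2038.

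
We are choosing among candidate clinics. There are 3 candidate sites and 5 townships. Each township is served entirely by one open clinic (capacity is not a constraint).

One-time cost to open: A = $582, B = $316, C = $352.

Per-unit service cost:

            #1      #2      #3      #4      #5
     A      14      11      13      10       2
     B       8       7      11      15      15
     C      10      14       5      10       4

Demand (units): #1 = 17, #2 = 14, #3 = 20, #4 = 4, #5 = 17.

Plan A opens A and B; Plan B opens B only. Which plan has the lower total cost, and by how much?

Plan B is cheaper by 341.

Plan A: {A, B}: #1→B 8·17=136, #2→B 7·14=98, #3→B 11·20=220, #4→A 10·4=40, #5→A 2·17=34. Service 528; fixed 898; total 1426.
Plan B: {B}: #1→B 8·17=136, #2→B 7·14=98, #3→B 11·20=220, #4→B 15·4=60, #5→B 15·17=255. Service 769; fixed 316; total 1085.
Difference: |1426 − 1085| = 341.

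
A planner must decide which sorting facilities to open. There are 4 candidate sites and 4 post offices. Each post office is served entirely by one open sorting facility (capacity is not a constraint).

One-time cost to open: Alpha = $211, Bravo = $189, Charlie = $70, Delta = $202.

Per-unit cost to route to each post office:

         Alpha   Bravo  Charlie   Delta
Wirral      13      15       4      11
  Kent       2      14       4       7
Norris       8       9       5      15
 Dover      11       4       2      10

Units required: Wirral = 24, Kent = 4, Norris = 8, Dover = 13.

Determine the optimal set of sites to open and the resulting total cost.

Open Charlie only; minimum total cost 248.

For any fixed open set, each post office goes to its cheapest open site; total = fixed + service.
{Charlie}: Wirral→Charlie 4·24=96, Kent→Charlie 4·4=16, Norris→Charlie 5·8=40, Dover→Charlie 2·13=26. Service 178; fixed 70; total 248.
{Bravo, Charlie}: Wirral→Charlie 4·24=96, Kent→Charlie 4·4=16, Norris→Charlie 5·8=40, Dover→Charlie 2·13=26. Service 178; fixed 259; total 437.
{Charlie, Delta}: Wirral→Charlie 4·24=96, Kent→Charlie 4·4=16, Norris→Charlie 5·8=40, Dover→Charlie 2·13=26. Service 178; fixed 272; total 450.
{Alpha, Bravo, Charlie, Delta}: Wirral→Charlie 4·24=96, Kent→Alpha 2·4=8, Norris→Charlie 5·8=40, Dover→Charlie 2·13=26. Service 170; fixed 672; total 842.
No other subset beats 248.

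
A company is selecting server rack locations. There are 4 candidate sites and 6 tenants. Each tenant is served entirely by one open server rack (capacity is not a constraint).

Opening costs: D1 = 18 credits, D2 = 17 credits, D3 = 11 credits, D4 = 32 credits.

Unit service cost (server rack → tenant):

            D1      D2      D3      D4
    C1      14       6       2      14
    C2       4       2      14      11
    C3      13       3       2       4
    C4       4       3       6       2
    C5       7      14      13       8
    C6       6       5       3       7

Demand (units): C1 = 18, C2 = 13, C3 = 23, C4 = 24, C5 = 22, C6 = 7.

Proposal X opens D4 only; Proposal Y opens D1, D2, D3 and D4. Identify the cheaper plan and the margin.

Proposal X: {D4}: C1→D4 14·18=252, C2→D4 11·13=143, C3→D4 4·23=92, C4→D4 2·24=48, C5→D4 8·22=176, C6→D4 7·7=49. Service 760; fixed 32; total 792.
Proposal Y: {D1, D2, D3, D4}: C1→D3 2·18=36, C2→D2 2·13=26, C3→D3 2·23=46, C4→D4 2·24=48, C5→D1 7·22=154, C6→D3 3·7=21. Service 331; fixed 78; total 409.
Difference: |792 − 409| = 383.

Proposal Y is cheaper by 383.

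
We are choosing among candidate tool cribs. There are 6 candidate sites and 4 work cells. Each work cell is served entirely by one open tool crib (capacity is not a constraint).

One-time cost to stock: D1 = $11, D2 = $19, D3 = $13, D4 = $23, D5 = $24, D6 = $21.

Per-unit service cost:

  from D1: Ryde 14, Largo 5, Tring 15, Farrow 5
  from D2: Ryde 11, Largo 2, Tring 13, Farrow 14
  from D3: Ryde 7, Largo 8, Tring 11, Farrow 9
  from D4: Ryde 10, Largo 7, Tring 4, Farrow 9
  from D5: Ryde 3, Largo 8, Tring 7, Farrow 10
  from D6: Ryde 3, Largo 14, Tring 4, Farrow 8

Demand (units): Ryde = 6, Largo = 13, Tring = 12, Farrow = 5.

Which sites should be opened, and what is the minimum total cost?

For any fixed open set, each work cell goes to its cheapest open site; total = fixed + service.
{D1, D2, D6}: Ryde→D6 3·6=18, Largo→D2 2·13=26, Tring→D6 4·12=48, Farrow→D1 5·5=25. Service 117; fixed 51; total 168.
{D2, D6}: Ryde→D6 3·6=18, Largo→D2 2·13=26, Tring→D6 4·12=48, Farrow→D6 8·5=40. Service 132; fixed 40; total 172.
{D1, D2, D3, D6}: service 117 + fixed 64 = 181
{D1, D2, D3, D4, D5, D6}: service 117 + fixed 111 = 228
No other subset beats 168.

Open D1, D2 and D6; minimum total cost 168.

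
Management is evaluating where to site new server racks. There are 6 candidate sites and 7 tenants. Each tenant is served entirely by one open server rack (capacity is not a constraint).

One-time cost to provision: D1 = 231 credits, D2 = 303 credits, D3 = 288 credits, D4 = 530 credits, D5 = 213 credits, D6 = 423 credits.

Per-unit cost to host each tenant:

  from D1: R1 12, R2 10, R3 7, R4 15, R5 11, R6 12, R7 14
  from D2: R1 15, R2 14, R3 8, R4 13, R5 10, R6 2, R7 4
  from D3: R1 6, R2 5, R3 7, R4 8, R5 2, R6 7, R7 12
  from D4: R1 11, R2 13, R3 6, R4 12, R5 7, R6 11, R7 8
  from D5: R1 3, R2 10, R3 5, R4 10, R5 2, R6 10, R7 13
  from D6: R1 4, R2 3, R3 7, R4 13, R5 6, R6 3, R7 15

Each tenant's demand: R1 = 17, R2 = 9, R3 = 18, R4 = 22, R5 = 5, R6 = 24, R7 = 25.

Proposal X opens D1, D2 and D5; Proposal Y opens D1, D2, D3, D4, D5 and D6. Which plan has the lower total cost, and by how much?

Proposal X: {D1, D2, D5}: R1→D5 3·17=51, R2→D1 10·9=90, R3→D5 5·18=90, R4→D5 10·22=220, R5→D5 2·5=10, R6→D2 2·24=48, R7→D2 4·25=100. Service 609; fixed 747; total 1356.
Proposal Y: {D1, D2, D3, D4, D5, D6}: R1→D5 3·17=51, R2→D6 3·9=27, R3→D5 5·18=90, R4→D3 8·22=176, R5→D3 2·5=10, R6→D2 2·24=48, R7→D2 4·25=100. Service 502; fixed 1988; total 2490.
Difference: |1356 − 2490| = 1134.

Proposal X is cheaper by 1134.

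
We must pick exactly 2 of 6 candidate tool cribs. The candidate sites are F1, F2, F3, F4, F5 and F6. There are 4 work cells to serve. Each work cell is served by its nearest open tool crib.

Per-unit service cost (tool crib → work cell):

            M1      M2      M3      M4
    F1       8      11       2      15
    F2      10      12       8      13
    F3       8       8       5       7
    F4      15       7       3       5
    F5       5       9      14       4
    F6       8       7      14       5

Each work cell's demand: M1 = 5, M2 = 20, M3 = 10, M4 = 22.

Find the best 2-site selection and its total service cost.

Choose F4 and F5; total service cost 283.

With exactly 2 open, each work cell uses its cheapest among the chosen.
{F4, F5}: M1→F5 5·5=25, M2→F4 7·20=140, M3→F4 3·10=30, M4→F5 4·22=88. Service cost 283.
{F1, F4}: service cost 310
{F1, F6}: service cost 310
Among all 15 size-2 choices, {F4, F5} is lowest.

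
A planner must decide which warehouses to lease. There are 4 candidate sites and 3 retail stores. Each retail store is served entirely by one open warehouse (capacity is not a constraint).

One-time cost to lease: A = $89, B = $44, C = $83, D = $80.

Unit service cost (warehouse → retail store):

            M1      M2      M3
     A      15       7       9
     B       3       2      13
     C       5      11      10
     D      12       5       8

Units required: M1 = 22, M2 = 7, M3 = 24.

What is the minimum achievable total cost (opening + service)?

Minimum total cost: 396

For any fixed open set, each retail store goes to its cheapest open site; total = fixed + service.
{B, D}: M1→B 3·22=66, M2→B 2·7=14, M3→D 8·24=192. Service 272; fixed 124; total 396.
{A, B}: service 296 + fixed 133 = 429
{B}: M1→B 3·22=66, M2→B 2·7=14, M3→B 13·24=312. Service 392; fixed 44; total 436.
{A, B, C, D}: service 272 + fixed 296 = 568
No other subset beats 396.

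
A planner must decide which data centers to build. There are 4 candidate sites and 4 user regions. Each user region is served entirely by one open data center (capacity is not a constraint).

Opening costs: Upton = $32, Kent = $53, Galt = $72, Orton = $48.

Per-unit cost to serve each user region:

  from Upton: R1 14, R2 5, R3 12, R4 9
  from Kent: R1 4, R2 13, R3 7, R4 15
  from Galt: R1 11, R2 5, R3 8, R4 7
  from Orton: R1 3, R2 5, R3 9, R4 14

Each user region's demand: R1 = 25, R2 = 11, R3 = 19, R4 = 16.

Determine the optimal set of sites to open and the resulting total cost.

For any fixed open set, each user region goes to its cheapest open site; total = fixed + service.
{Galt, Orton}: R1→Orton 3·25=75, R2→Galt 5·11=55, R3→Galt 8·19=152, R4→Galt 7·16=112. Service 394; fixed 120; total 514.
{Upton, Kent}: R1→Kent 4·25=100, R2→Upton 5·11=55, R3→Kent 7·19=133, R4→Upton 9·16=144. Service 432; fixed 85; total 517.
{Upton, Orton}: service 445 + fixed 80 = 525
{Upton, Kent, Galt, Orton}: service 375 + fixed 205 = 580
No other subset beats 514.

Open Galt and Orton; minimum total cost 514.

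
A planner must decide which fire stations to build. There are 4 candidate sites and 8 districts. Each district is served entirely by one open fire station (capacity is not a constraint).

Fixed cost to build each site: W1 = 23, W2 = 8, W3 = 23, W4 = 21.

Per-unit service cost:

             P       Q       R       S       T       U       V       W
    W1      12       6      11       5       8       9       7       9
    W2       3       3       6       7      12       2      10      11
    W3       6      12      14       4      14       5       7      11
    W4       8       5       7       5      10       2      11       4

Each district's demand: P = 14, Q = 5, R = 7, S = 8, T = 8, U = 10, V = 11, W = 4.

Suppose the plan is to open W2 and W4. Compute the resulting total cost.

Total cost: 394

Each district is assigned to its cheapest site among the open ones.
{W2, W4}: P→W2 3·14=42, Q→W2 3·5=15, R→W2 6·7=42, S→W4 5·8=40, T→W4 10·8=80, U→W2 2·10=20, V→W2 10·11=110, W→W4 4·4=16. Service 365; fixed 29; total 394.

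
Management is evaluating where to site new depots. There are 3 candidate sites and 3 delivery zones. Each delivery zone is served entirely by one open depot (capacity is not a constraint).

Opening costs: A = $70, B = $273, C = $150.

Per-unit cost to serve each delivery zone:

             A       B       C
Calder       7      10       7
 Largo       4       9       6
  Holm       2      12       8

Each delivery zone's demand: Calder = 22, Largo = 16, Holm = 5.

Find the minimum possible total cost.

For any fixed open set, each delivery zone goes to its cheapest open site; total = fixed + service.
{A}: Calder→A 7·22=154, Largo→A 4·16=64, Holm→A 2·5=10. Service 228; fixed 70; total 298.
{C}: service 290 + fixed 150 = 440
{A, C}: service 228 + fixed 220 = 448
{A, B, C}: service 228 + fixed 493 = 721
No other subset beats 298.

Minimum total cost: 298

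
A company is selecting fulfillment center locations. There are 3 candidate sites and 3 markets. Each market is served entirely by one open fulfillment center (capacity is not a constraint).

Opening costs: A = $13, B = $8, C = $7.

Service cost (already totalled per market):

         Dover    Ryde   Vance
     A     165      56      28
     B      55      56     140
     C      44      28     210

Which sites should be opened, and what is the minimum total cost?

Open A and C; minimum total cost 120.

For any fixed open set, each market goes to its cheapest open site; total = fixed + service.
{A, C}: Dover→C 44, Ryde→C 28, Vance→A 28. Service 100; fixed 20; total 120.
{A, B, C}: service 100 + fixed 28 = 128
{A, B}: service 139 + fixed 21 = 160
{C}: Dover→C 44, Ryde→C 28, Vance→C 210. Service 282; fixed 7; total 289.
(All 7 nonempty subsets were checked; A and C is lowest.)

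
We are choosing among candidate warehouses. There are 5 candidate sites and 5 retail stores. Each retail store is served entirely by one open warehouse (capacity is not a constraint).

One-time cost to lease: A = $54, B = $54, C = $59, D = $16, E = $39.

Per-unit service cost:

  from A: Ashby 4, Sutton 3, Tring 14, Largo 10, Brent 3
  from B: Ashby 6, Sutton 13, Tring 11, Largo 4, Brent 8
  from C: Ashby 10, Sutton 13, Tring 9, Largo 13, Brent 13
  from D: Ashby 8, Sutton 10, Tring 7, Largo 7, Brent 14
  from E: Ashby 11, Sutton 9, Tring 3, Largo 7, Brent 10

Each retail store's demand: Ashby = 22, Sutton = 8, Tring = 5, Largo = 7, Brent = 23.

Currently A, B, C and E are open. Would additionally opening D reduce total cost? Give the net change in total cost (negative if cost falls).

No — net change +16 (cost rises by 16).

Current service cost with {A, B, C, E}: 224.
Adding D: each retail store re-picks its cheapest; new service cost 224, saving 0.
Extra fixed cost: 16. Net change = 16 − 0 = 16.
(Totals: 430 → 446.)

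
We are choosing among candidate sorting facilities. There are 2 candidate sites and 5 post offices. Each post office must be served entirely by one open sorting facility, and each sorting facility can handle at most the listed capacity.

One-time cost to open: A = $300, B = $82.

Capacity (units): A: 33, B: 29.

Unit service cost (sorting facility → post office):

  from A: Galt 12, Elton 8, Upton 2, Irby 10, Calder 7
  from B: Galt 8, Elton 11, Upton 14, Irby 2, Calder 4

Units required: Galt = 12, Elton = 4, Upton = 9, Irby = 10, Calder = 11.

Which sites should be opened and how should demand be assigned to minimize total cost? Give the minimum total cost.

Open {A, B}: Galt→B 8·12=96, Elton→A 8·4=32, Upton→A 2·9=18, Irby→B 2·10=20, Calder→A 7·11=77.
Loads: A carries 24/33, B carries 22/29. Service 243; fixed 382; total 625.
Next best feasible plan costs 637.

Minimum total cost: 625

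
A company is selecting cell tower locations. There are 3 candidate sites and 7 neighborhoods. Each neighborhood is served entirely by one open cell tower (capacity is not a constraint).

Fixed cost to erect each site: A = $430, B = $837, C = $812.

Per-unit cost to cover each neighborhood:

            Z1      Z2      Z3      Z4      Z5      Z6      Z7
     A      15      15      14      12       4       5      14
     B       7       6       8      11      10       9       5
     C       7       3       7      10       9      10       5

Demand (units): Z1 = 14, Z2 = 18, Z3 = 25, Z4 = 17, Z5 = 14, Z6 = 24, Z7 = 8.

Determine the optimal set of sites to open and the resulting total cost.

For any fixed open set, each neighborhood goes to its cheapest open site; total = fixed + service.
{C}: Z1→C 7·14=98, Z2→C 3·18=54, Z3→C 7·25=175, Z4→C 10·17=170, Z5→C 9·14=126, Z6→C 10·24=240, Z7→C 5·8=40. Service 903; fixed 812; total 1715.
{A}: service 1322 + fixed 430 = 1752
{B}: service 989 + fixed 837 = 1826
{A, B, C}: service 713 + fixed 2079 = 2792
No other subset beats 1715.

Open C only; minimum total cost 1715.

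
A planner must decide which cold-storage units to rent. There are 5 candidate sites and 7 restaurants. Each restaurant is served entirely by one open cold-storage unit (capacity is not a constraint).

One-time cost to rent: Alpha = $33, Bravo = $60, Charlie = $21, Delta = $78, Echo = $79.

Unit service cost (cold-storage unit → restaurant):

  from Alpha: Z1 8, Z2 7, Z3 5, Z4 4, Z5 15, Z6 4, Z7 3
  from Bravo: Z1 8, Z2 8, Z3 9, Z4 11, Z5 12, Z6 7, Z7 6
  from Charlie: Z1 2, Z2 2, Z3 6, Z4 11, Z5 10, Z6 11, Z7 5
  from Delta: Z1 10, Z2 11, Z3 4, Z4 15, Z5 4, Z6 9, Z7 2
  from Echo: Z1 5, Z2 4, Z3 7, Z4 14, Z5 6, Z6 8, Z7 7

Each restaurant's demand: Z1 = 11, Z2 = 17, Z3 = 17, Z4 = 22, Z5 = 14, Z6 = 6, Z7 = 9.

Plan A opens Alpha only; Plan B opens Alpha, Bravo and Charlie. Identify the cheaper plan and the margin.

Plan B is cheaper by 140.

Plan A: {Alpha}: Z1→Alpha 8·11=88, Z2→Alpha 7·17=119, Z3→Alpha 5·17=85, Z4→Alpha 4·22=88, Z5→Alpha 15·14=210, Z6→Alpha 4·6=24, Z7→Alpha 3·9=27. Service 641; fixed 33; total 674.
Plan B: {Alpha, Bravo, Charlie}: Z1→Charlie 2·11=22, Z2→Charlie 2·17=34, Z3→Alpha 5·17=85, Z4→Alpha 4·22=88, Z5→Charlie 10·14=140, Z6→Alpha 4·6=24, Z7→Alpha 3·9=27. Service 420; fixed 114; total 534.
Difference: |674 − 534| = 140.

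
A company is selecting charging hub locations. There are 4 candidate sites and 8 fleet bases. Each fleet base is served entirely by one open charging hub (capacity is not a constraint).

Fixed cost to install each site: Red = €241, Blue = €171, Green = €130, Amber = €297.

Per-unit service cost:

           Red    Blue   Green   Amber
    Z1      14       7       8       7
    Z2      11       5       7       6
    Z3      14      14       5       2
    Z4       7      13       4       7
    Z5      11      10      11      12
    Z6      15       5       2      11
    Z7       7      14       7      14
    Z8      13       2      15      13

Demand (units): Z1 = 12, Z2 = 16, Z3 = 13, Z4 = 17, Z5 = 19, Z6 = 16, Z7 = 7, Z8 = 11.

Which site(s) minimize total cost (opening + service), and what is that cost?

Open Blue and Green; minimum total cost 891.

For any fixed open set, each fleet base goes to its cheapest open site; total = fixed + service.
{Blue, Green}: Z1→Blue 7·12=84, Z2→Blue 5·16=80, Z3→Green 5·13=65, Z4→Green 4·17=68, Z5→Blue 10·19=190, Z6→Green 2·16=32, Z7→Green 7·7=49, Z8→Blue 2·11=22. Service 590; fixed 301; total 891.
{Green}: service 796 + fixed 130 = 926
{Blue}: service 957 + fixed 171 = 1128
{Red, Blue, Green, Amber}: service 551 + fixed 839 = 1390
(All 15 nonempty subsets were checked; Blue and Green is lowest.)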